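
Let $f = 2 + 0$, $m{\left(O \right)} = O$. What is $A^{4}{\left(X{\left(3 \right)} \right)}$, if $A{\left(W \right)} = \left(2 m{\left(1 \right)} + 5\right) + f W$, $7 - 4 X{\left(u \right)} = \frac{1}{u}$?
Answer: $\frac{923521}{81} \approx 11402.0$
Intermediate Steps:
$f = 2$
$X{\left(u \right)} = \frac{7}{4} - \frac{1}{4 u}$
$A{\left(W \right)} = 7 + 2 W$ ($A{\left(W \right)} = \left(2 \cdot 1 + 5\right) + 2 W = \left(2 + 5\right) + 2 W = 7 + 2 W$)
$A^{4}{\left(X{\left(3 \right)} \right)} = \left(7 + 2 \frac{-1 + 7 \cdot 3}{4 \cdot 3}\right)^{4} = \left(7 + 2 \cdot \frac{1}{4} \cdot \frac{1}{3} \left(-1 + 21\right)\right)^{4} = \left(7 + 2 \cdot \frac{1}{4} \cdot \frac{1}{3} \cdot 20\right)^{4} = \left(7 + 2 \cdot \frac{5}{3}\right)^{4} = \left(7 + \frac{10}{3}\right)^{4} = \left(\frac{31}{3}\right)^{4} = \frac{923521}{81}$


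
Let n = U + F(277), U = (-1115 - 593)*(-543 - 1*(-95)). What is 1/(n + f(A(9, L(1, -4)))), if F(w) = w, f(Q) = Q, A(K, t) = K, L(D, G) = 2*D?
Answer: 1/765470 ≈ 1.3064e-6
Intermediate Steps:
U = 765184 (U = -1708*(-543 + 95) = -1708*(-448) = 765184)
n = 765461 (n = 765184 + 277 = 765461)
1/(n + f(A(9, L(1, -4)))) = 1/(765461 + 9) = 1/765470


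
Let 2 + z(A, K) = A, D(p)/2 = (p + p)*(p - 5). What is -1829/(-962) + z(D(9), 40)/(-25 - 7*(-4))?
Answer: 142091/2886 ≈ 49.235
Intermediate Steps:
D(p) = 4*p*(-5 + p) (D(p) = 2*((p + p)*(p - 5)) = 2*((2*p)*(-5 + p)) = 2*(2*p*(-5 + p)) = 4*p*(-5 + p))
z(A, K) = -2 + A
-1829/(-962) + z(D(9), 40)/(-25 - 7*(-4)) = -1829/(-962) + (-2 + 4*9*(-5 + 9))/(-25 - 7*(-4)) = -1829*(-1/962) + (-2 + 4*9*4)/(-25 + 28) = 1829/962 + (-2 + 144)/3 = 1829/962 + 142*(1/3) = 1829/962 + 142/3 = 142091/2886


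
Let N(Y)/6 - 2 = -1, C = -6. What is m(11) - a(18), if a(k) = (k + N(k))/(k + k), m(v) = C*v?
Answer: -200/3 ≈ -66.667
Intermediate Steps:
m(v) = -6*v
N(Y) = 6 (N(Y) = 12 + 6*(-1) = 12 - 6 = 6)
a(k) = (6 + k)/(2*k) (a(k) = (k + 6)/(k + k) = (6 + k)/((2*k)) = (6 + k)*(1/(2*k)) = (6 + k)/(2*k))
m(11) - a(18) = -6*11 - (6 + 18)/(2*18) = -66 - 24/(2*18) = -66 - 1*⅔ = -66 - ⅔ = -200/3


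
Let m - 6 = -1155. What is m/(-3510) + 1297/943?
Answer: 1878659/1103310 ≈ 1.7027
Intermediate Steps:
m = -1149 (m = 6 - 1155 = -1149)
m/(-3510) + 1297/943 = -1149/(-3510) + 1297/943 = -1149*(-1/3510) + 1297*(1/943) = 383/1170 + 1297/943 = 1878659/1103310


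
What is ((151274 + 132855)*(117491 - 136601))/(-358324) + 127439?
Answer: 25547078713/179162 ≈ 1.4259e+5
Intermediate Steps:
((151274 + 132855)*(117491 - 136601))/(-358324) + 127439 = (284129*(-19110))*(-1/358324) + 127439 = -5429705190*(-1/358324) + 127439 = 2714852595/179162 + 127439 = 25547078713/179162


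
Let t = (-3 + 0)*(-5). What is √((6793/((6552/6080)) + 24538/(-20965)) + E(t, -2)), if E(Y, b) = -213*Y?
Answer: √2077426343365555/817635 ≈ 55.745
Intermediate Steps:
t = 15 (t = -3*(-5) = 15)
√((6793/((6552/6080)) + 24538/(-20965)) + E(t, -2)) = √((6793/((6552/6080)) + 24538/(-20965)) - 213*15) = √((6793/((6552*(1/6080))) + 24538*(-1/20965)) - 3195) = √((6793/(819/760) - 24538/20965) - 3195) = √((6793*(760/819) - 24538/20965) - 3195) = √((5162680/819 - 24538/20965) - 3195) = √(15459355654/2452905 - 3195) = √(7622324179/2452905) = √2077426343365555/817635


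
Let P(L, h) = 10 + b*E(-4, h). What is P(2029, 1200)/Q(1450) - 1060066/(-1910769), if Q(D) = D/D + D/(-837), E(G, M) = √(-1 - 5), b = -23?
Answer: -2191902296/167328771 + 19251*I*√6/613 ≈ -13.099 + 76.925*I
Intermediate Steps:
E(G, M) = I*√6 (E(G, M) = √(-6) = I*√6)
P(L, h) = 10 - 23*I*√6
Q(D) = 1 - D/837 (Q(D) = 1 + D*(-1/837) = 1 - D/837)
P(2029, 1200)/Q(1450) - 1060066/(-1910769) = (10 - 23*I*√6)/(1 - 1/837*1450) - 1060066/(-1910769) = (10 - 23*I*√6)/(1 - 1450/837) - 1060066*(-1/1910769) = (10 - 23*I*√6)/(-613/837) + 151438/272967 = (10 - 23*I*√6)*(-837/613) + 151438/272967 = (-8370/613 + 19251*I*√6/613) + 151438/272967 = -2191902296/167328771 + 19251*I*√6/613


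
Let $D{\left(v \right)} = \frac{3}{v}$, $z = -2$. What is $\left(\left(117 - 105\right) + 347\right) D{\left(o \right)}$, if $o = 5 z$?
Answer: $- \frac{1077}{10} \approx -107.7$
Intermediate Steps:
$o = -10$ ($o = 5 \left(-2\right) = -10$)
$\left(\left(117 - 105\right) + 347\right) D{\left(o \right)} = \left(\left(117 - 105\right) + 347\right) \frac{3}{-10} = \left(12 + 347\right) 3 \left(- \frac{1}{10}\right) = 359 \left(- \frac{3}{10}\right) = - \frac{1077}{10}$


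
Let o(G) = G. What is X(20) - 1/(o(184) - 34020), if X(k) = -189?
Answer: -6395003/33836 ≈ -189.00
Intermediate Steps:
X(20) - 1/(o(184) - 34020) = -189 - 1/(184 - 34020) = -189 - 1/(-33836) = -189 - 1*(-1/33836) = -189 + 1/33836 = -6395003/33836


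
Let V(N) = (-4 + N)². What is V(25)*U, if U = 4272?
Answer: 1883952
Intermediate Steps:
V(25)*U = (-4 + 25)²*4272 = 21²*4272 = 441*4272 = 1883952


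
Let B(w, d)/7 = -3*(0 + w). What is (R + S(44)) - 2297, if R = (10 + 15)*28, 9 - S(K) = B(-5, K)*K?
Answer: -6208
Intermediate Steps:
B(w, d) = -21*w (B(w, d) = 7*(-3*(0 + w)) = 7*(-3*w) = -21*w)
S(K) = 9 - 105*K (S(K) = 9 - (-21*(-5))*K = 9 - 105*K)
R = 700 (R = 25*28 = 700)
(R + S(44)) - 2297 = (700 + (9 - 105*44)) - 2297 = (700 + (9 - 4620)) - 2297 = (700 - 4611) - 2297 = -3911 - 2297 = -6208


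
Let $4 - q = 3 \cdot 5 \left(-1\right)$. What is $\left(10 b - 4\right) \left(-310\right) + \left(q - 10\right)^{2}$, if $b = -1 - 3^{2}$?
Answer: $32321$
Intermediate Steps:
$b = -10$ ($b = -1 - 9 = -10$)
$q = 19$ ($q = 4 - 3 \cdot 5 \left(-1\right) = 4 - 15 \left(-1\right) = 4 - -15 = 4 + 15 = 19$)
$\left(10 b - 4\right) \left(-310\right) + \left(q - 10\right)^{2} = \left(10 \left(-10\right) - 4\right) \left(-310\right) + \left(19 - 10\right)^{2} = \left(-100 - 4\right) \left(-310\right) + 9^{2} = \left(-104\right) \left(-310\right) + 81 = 32240 + 81 = 32321$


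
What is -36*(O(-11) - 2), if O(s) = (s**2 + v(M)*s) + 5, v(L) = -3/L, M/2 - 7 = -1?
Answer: -4563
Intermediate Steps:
M = 12 (M = 14 + 2*(-1) = 14 - 2 = 12)
O(s) = 5 + s**2 - s/4 (O(s) = (s**2 + (-3/12)*s) + 5 = (s**2 + (-3*1/12)*s) + 5 = (s**2 - s/4) + 5 = 5 + s**2 - s/4)
-36*(O(-11) - 2) = -36*((5 + (-11)**2 - 1/4*(-11)) - 2) = -36*((5 + 121 + 11/4) - 2) = -36*(515/4 - 2) = -36*507/4 = -4563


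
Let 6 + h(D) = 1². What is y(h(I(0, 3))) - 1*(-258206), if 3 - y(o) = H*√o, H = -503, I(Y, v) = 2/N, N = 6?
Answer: 258209 + 503*I*√5 ≈ 2.5821e+5 + 1124.7*I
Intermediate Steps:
I(Y, v) = ⅓ (I(Y, v) = 2/6 = 2*(⅙) = ⅓)
h(D) = -5 (h(D) = -6 + 1² = -6 + 1 = -5)
y(o) = 3 + 503*√o (y(o) = 3 - (-503)*√o = 3 + 503*√o)
y(h(I(0, 3))) - 1*(-258206) = (3 + 503*√(-5)) - 1*(-258206) = (3 + 503*(I*√5)) + 258206 = (3 + 503*I*√5) + 258206 = 258209 + 503*I*√5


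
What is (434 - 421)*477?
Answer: 6201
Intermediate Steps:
(434 - 421)*477 = 13*477 = 6201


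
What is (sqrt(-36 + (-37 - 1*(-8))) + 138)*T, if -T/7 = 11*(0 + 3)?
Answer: -31878 - 231*I*sqrt(65) ≈ -31878.0 - 1862.4*I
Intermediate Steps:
T = -231 (T = -77*(0 + 3) = -77*3 = -7*33 = -231)
(sqrt(-36 + (-37 - 1*(-8))) + 138)*T = (sqrt(-36 + (-37 - 1*(-8))) + 138)*(-231) = (sqrt(-36 + (-37 + 8)) + 138)*(-231) = (sqrt(-36 - 29) + 138)*(-231) = (sqrt(-65) + 138)*(-231) = (I*sqrt(65) + 138)*(-231) = (138 + I*sqrt(65))*(-231) = -31878 - 231*I*sqrt(65)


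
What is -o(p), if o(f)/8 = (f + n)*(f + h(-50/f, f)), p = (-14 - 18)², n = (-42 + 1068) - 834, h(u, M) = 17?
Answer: -10126848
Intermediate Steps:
n = 192 (n = 1026 - 834 = 192)
p = 1024 (p = (-32)² = 1024)
o(f) = 8*(17 + f)*(192 + f) (o(f) = 8*((f + 192)*(f + 17)) = 8*((192 + f)*(17 + f)) = 8*((17 + f)*(192 + f)) = 8*(17 + f)*(192 + f))
-o(p) = -(26112 + 8*1024² + 1672*1024) = -(26112 + 8*1048576 + 1712128) = -(26112 + 8388608 + 1712128) = -1*10126848 = -10126848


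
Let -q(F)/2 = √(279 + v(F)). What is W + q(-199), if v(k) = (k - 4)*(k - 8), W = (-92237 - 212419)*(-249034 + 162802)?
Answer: 26271096192 - 60*√47 ≈ 2.6271e+10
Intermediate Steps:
W = 26271096192 (W = -304656*(-86232) = 26271096192)
v(k) = (-8 + k)*(-4 + k) (v(k) = (-4 + k)*(-8 + k) = (-8 + k)*(-4 + k))
q(F) = -2*√(311 + F² - 12*F) (q(F) = -2*√(279 + (32 + F² - 12*F)) = -2*√(311 + F² - 12*F))
W + q(-199) = 26271096192 - 2*√(311 + (-199)² - 12*(-199)) = 26271096192 - 2*√(311 + 39601 + 2388) = 26271096192 - 60*√47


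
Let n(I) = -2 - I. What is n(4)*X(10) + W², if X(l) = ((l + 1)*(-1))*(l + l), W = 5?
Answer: 1345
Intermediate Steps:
X(l) = 2*l*(-1 - l) (X(l) = ((1 + l)*(-1))*(2*l) = (-1 - l)*(2*l) = 2*l*(-1 - l))
n(4)*X(10) + W² = (-2 - 1*4)*(-2*10*(1 + 10)) + 5² = (-2 - 4)*(-2*10*11) + 25 = -6*(-220) + 25 = 1320 + 25 = 1345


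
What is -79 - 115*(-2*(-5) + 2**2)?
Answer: -1689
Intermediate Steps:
-79 - 115*(-2*(-5) + 2**2) = -79 - 115*(10 + 4) = -79 - 115*14 = -79 - 1610 = -1689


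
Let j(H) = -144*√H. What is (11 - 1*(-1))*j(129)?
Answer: -1728*√129 ≈ -19626.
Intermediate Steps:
(11 - 1*(-1))*j(129) = (11 - 1*(-1))*(-144*√129) = (11 + 1)*(-144*√129) = 12*(-144*√129) = -1728*√129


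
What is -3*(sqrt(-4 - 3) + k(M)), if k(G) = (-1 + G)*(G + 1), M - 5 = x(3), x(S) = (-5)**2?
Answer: -2697 - 3*I*sqrt(7) ≈ -2697.0 - 7.9373*I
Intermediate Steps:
x(S) = 25
M = 30 (M = 5 + 25 = 30)
k(G) = (1 + G)*(-1 + G) (k(G) = (-1 + G)*(1 + G) = (1 + G)*(-1 + G))
-3*(sqrt(-4 - 3) + k(M)) = -3*(sqrt(-4 - 3) + (-1 + 30**2)) = -3*(sqrt(-7) + (-1 + 900)) = -3*(I*sqrt(7) + 899) = -3*(899 + I*sqrt(7)) = -2697 - 3*I*sqrt(7)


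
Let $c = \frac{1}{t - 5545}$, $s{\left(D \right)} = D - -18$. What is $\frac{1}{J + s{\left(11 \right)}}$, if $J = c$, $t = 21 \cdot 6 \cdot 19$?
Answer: $\frac{3151}{91378} \approx 0.034483$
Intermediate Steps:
$t = 2394$ ($t = 126 \cdot 19 = 2394$)
$s{\left(D \right)} = 18 + D$ ($s{\left(D \right)} = D + 18 = 18 + D$)
$c = - \frac{1}{3151}$ ($c = \frac{1}{2394 - 5545} = \frac{1}{-3151} = - \frac{1}{3151} \approx -0.00031736$)
$J = - \frac{1}{3151} \approx -0.00031736$
$\frac{1}{J + s{\left(11 \right)}} = \frac{1}{- \frac{1}{3151} + \left(18 + 11\right)} = \frac{1}{- \frac{1}{3151} + 29} = \frac{1}{\frac{91378}{3151}} = \frac{3151}{91378}$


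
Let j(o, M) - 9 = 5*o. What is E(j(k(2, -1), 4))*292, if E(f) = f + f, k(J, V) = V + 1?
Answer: 5256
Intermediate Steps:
k(J, V) = 1 + V
j(o, M) = 9 + 5*o
E(f) = 2*f
E(j(k(2, -1), 4))*292 = (2*(9 + 5*(1 - 1)))*292 = (2*(9 + 5*0))*292 = (2*(9 + 0))*292 = (2*9)*292 = 18*292 = 5256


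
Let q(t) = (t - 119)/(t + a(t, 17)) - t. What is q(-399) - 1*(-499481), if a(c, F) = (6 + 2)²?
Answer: 167460318/335 ≈ 4.9988e+5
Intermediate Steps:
a(c, F) = 64 (a(c, F) = 8² = 64)
q(t) = -t + (-119 + t)/(64 + t) (q(t) = (t - 119)/(t + 64) - t = (-119 + t)/(64 + t) - t = -t + (-119 + t)/(64 + t))
q(-399) - 1*(-499481) = (-119 - 1*(-399)² - 63*(-399))/(64 - 399) - 1*(-499481) = (-119 - 1*159201 + 25137)/(-335) + 499481 = -(-119 - 159201 + 25137)/335 + 499481 = -1/335*(-134183) + 499481 = 134183/335 + 499481 = 167460318/335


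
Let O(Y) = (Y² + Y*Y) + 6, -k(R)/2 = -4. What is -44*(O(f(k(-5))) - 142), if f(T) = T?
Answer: 352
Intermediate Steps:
k(R) = 8 (k(R) = -2*(-4) = 8)
O(Y) = 6 + 2*Y² (O(Y) = (Y² + Y²) + 6 = 2*Y² + 6 = 6 + 2*Y²)
-44*(O(f(k(-5))) - 142) = -44*((6 + 2*8²) - 142) = -44*((6 + 2*64) - 142) = -44*((6 + 128) - 142) = -44*(134 - 142) = -44*(-8) = 352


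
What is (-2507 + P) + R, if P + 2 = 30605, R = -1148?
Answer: 26948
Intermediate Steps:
P = 30603 (P = -2 + 30605 = 30603)
(-2507 + P) + R = (-2507 + 30603) - 1148 = 28096 - 1148 = 26948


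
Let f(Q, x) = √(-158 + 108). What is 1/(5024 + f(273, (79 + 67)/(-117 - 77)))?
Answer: 2512/12620313 - 5*I*√2/25240626 ≈ 0.00019904 - 2.8015e-7*I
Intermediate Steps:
f(Q, x) = 5*I*√2 (f(Q, x) = √(-50) = 5*I*√2)
1/(5024 + f(273, (79 + 67)/(-117 - 77))) = 1/(5024 + 5*I*√2)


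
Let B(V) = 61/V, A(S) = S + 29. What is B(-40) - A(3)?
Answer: -1341/40 ≈ -33.525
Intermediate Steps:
A(S) = 29 + S
B(-40) - A(3) = 61/(-40) - (29 + 3) = 61*(-1/40) - 1*32 = -61/40 - 32 = -1341/40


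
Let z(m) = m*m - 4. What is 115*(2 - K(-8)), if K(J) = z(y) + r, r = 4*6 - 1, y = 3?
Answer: -2990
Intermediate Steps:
r = 23 (r = 24 - 1 = 23)
z(m) = -4 + m**2 (z(m) = m**2 - 4 = -4 + m**2)
K(J) = 28 (K(J) = (-4 + 3**2) + 23 = (-4 + 9) + 23 = 5 + 23 = 28)
115*(2 - K(-8)) = 115*(2 - 1*28) = 115*(2 - 28) = 115*(-26) = -2990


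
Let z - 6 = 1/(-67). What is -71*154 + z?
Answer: -732177/67 ≈ -10928.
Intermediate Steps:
z = 401/67 (z = 6 + 1/(-67) = 6 - 1/67 = 401/67 ≈ 5.9851)
-71*154 + z = -71*154 + 401/67 = -10934 + 401/67 = -732177/67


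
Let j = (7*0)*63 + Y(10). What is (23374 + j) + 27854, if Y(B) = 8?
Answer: 51236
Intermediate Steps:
j = 8 (j = (7*0)*63 + 8 = 0*63 + 8 = 0 + 8 = 8)
(23374 + j) + 27854 = (23374 + 8) + 27854 = 23382 + 27854 = 51236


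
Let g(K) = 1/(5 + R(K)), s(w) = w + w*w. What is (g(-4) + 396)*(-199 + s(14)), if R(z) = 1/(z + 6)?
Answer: 4358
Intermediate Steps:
R(z) = 1/(6 + z)
s(w) = w + w**2
g(K) = 1/(5 + 1/(6 + K))
(g(-4) + 396)*(-199 + s(14)) = ((6 - 4)/(31 + 5*(-4)) + 396)*(-199 + 14*(1 + 14)) = (2/(31 - 20) + 396)*(-199 + 14*15) = (2/11 + 396)*(-199 + 210) = ((1/11)*2 + 396)*11 = (2/11 + 396)*11 = (4358/11)*11 = 4358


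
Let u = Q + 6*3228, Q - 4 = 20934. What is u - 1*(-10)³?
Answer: 41306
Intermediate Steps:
Q = 20938 (Q = 4 + 20934 = 20938)
u = 40306 (u = 20938 + 6*3228 = 20938 + 19368 = 40306)
u - 1*(-10)³ = 40306 - 1*(-10)³ = 40306 - 1*(-1000) = 40306 + 1000 = 41306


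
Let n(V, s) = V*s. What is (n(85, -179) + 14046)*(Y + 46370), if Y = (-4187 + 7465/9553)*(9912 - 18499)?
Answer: -401955069091128/9553 ≈ -4.2076e+10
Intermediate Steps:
Y = 343402253302/9553 (Y = (-4187 + 7465*(1/9553))*(-8587) = (-4187 + 7465/9553)*(-8587) = -39990946/9553*(-8587) = 343402253302/9553 ≈ 3.5947e+7)
(n(85, -179) + 14046)*(Y + 46370) = (85*(-179) + 14046)*(343402253302/9553 + 46370) = (-15215 + 14046)*(343845225912/9553) = -1169*343845225912/9553 = -401955069091128/9553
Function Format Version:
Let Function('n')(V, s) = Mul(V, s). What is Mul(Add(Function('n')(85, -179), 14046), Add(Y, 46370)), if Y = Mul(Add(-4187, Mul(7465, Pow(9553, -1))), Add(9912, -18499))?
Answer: Rational(-401955069091128, 9553) ≈ -4.2076e+10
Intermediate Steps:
Y = Rational(343402253302, 9553) (Y = Mul(Add(-4187, Mul(7465, Rational(1, 9553))), -8587) = Mul(Add(-4187, Rational(7465, 9553)), -8587) = Mul(Rational(-39990946, 9553), -8587) = Rational(343402253302, 9553) ≈ 3.5947e+7)
Mul(Add(Function('n')(85, -179), 14046), Add(Y, 46370)) = Mul(Add(Mul(85, -179), 14046), Add(Rational(343402253302, 9553), 46370)) = Mul(Add(-15215, 14046), Rational(343845225912, 9553)) = Mul(-1169, Rational(343845225912, 9553)) = Rational(-401955069091128, 9553)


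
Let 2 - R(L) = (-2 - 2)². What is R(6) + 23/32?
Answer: -425/32 ≈ -13.281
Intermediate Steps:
R(L) = -14 (R(L) = 2 - (-2 - 2)² = 2 - 1*(-4)² = 2 - 1*16 = 2 - 16 = -14)
R(6) + 23/32 = -14 + 23/32 = -425/32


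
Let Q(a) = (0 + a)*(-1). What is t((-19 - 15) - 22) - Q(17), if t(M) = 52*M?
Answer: -2895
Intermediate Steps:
Q(a) = -a (Q(a) = a*(-1) = -a)
t((-19 - 15) - 22) - Q(17) = 52*((-19 - 15) - 22) - (-1)*17 = 52*(-34 - 22) - 1*(-17) = 52*(-56) + 17 = -2912 + 17 = -2895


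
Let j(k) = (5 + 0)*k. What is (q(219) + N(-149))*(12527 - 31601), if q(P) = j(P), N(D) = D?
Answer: -18044004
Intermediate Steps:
j(k) = 5*k
q(P) = 5*P
(q(219) + N(-149))*(12527 - 31601) = (5*219 - 149)*(12527 - 31601) = (1095 - 149)*(-19074) = 946*(-19074) = -18044004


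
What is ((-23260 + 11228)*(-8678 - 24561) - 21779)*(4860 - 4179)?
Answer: 272338620789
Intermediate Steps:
((-23260 + 11228)*(-8678 - 24561) - 21779)*(4860 - 4179) = (-12032*(-33239) - 21779)*681 = (399931648 - 21779)*681 = 399909869*681 = 272338620789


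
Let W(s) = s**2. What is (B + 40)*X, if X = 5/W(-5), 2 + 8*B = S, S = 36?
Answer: 177/20 ≈ 8.8500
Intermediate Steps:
B = 17/4 (B = -1/4 + (1/8)*36 = -1/4 + 9/2 = 17/4 ≈ 4.2500)
X = 1/5 (X = 5/(-5)**2 = 5/25 = (1/25)*5 = 1/5 ≈ 0.20000)
(B + 40)*X = (17/4 + 40)*(1/5) = (177/4)*(1/5) = 177/20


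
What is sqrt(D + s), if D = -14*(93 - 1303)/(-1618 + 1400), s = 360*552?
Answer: sqrt(2360069090)/109 ≈ 445.69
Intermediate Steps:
s = 198720
D = -8470/109 (D = -(-16940)/(-218) = -(-16940)*(-1)/218 = -14*605/109 = -8470/109 ≈ -77.706)
sqrt(D + s) = sqrt(-8470/109 + 198720) = sqrt(21652010/109) = sqrt(2360069090)/109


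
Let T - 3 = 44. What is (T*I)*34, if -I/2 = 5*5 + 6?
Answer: -99076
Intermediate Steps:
T = 47 (T = 3 + 44 = 47)
I = -62 (I = -2*(5*5 + 6) = -2*(25 + 6) = -2*31 = -62)
(T*I)*34 = (47*(-62))*34 = -2914*34 = -99076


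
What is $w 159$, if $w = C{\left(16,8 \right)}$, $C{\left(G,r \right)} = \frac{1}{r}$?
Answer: $\frac{159}{8} \approx 19.875$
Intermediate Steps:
$w = \frac{1}{8} \approx 0.125$
$w 159 = \frac{1}{8} \cdot 159 = \frac{159}{8}$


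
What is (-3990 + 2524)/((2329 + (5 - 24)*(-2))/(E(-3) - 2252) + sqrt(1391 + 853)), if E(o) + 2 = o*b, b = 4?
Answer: -2621023284/3838929925 - 15055104592*sqrt(561)/11516789775 ≈ -31.645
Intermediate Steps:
E(o) = -2 + 4*o (E(o) = -2 + o*4 = -2 + 4*o)
(-3990 + 2524)/((2329 + (5 - 24)*(-2))/(E(-3) - 2252) + sqrt(1391 + 853)) = (-3990 + 2524)/((2329 + (5 - 24)*(-2))/((-2 + 4*(-3)) - 2252) + sqrt(1391 + 853)) = -1466/((2329 - 19*(-2))/((-2 - 12) - 2252) + sqrt(2244)) = -1466/((2329 + 38)/(-14 - 2252) + 2*sqrt(561)) = -1466/(2367/(-2266) + 2*sqrt(561)) = -1466/(2367*(-1/2266) + 2*sqrt(561)) = -1466/(-2367/2266 + 2*sqrt(561))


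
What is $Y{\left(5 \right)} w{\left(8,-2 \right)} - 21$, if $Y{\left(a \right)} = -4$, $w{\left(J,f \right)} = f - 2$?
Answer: $-5$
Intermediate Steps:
$w{\left(J,f \right)} = -2 + f$
$Y{\left(5 \right)} w{\left(8,-2 \right)} - 21 = - 4 \left(-2 - 2\right) - 21 = \left(-4\right) \left(-4\right) - 21 = 16 - 21 = -5$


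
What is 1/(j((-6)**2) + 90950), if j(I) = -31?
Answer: 1/90919 ≈ 1.0999e-5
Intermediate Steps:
1/(j((-6)**2) + 90950) = 1/(-31 + 90950) = 1/90919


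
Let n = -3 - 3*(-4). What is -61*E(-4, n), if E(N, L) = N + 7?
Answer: -183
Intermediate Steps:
n = 9 (n = -3 + 12 = 9)
E(N, L) = 7 + N
-61*E(-4, n) = -61*(7 - 4) = -61*3 = -183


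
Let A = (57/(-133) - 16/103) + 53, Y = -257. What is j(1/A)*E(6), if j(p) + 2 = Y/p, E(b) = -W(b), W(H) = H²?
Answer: 349703496/721 ≈ 4.8503e+5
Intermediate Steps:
A = 37792/721 (A = (57*(-1/133) - 16*1/103) + 53 = (-3/7 - 16/103) + 53 = -421/721 + 53 = 37792/721 ≈ 52.416)
E(b) = -b²
j(p) = -2 - 257/p
j(1/A)*E(6) = (-2 - 257/(1/(37792/721)))*(-1*6²) = (-2 - 257/721/37792)*(-1*36) = (-2 - 257*37792/721)*(-36) = (-2 - 9712544/721)*(-36) = -9713986/721*(-36) = 349703496/721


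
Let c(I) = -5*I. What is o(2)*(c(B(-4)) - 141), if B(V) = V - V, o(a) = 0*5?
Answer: 0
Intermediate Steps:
o(a) = 0
B(V) = 0
o(2)*(c(B(-4)) - 141) = 0*(-5*0 - 141) = 0*(0 - 141) = 0*(-141) = 0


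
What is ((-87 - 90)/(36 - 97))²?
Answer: 31329/3721 ≈ 8.4195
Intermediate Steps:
((-87 - 90)/(36 - 97))² = (-177/(-61))² = (-177*(-1/61))² = (177/61)² = 31329/3721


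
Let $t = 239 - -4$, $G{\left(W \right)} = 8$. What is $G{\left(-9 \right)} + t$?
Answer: $251$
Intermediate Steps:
$t = 243$ ($t = 239 + 4 = 243$)
$G{\left(-9 \right)} + t = 8 + 243 = 251$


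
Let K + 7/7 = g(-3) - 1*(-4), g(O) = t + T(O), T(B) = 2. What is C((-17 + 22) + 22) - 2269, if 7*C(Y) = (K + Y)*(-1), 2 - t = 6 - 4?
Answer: -15915/7 ≈ -2273.6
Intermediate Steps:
t = 0 (t = 2 - (6 - 4) = 2 - 1*2 = 2 - 2 = 0)
g(O) = 2 (g(O) = 0 + 2 = 2)
K = 5 (K = -1 + (2 - 1*(-4)) = -1 + (2 + 4) = -1 + 6 = 5)
C(Y) = -5/7 - Y/7 (C(Y) = ((5 + Y)*(-1))/7 = (-5 - Y)/7 = -5/7 - Y/7)
C((-17 + 22) + 22) - 2269 = (-5/7 - ((-17 + 22) + 22)/7) - 2269 = (-5/7 - (5 + 22)/7) - 2269 = (-5/7 - 1/7*27) - 2269 = (-5/7 - 27/7) - 2269 = -32/7 - 2269 = -15915/7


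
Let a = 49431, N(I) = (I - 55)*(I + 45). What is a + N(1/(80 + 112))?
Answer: 1730984065/36864 ≈ 46956.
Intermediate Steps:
N(I) = (-55 + I)*(45 + I)
a + N(1/(80 + 112)) = 49431 + (-2475 + (1/(80 + 112))² - 10/(80 + 112)) = 49431 + (-2475 + (1/192)² - 10/192) = 49431 + (-2475 + (1/192)² - 10*1/192) = 49431 + (-2475 + 1/36864 - 5/96) = 49431 - 91240319/36864 = 1730984065/36864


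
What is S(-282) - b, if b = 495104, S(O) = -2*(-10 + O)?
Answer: -494520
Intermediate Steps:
S(O) = 20 - 2*O
S(-282) - b = (20 - 2*(-282)) - 1*495104 = (20 + 564) - 495104 = 584 - 495104 = -494520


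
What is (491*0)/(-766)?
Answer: 0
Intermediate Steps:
(491*0)/(-766) = 0*(-1/766) = 0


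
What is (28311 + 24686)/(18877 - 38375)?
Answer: -52997/19498 ≈ -2.7181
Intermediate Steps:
(28311 + 24686)/(18877 - 38375) = 52997/(-19498) = 52997*(-1/19498) = -52997/19498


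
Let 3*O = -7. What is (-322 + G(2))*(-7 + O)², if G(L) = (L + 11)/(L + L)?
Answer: -83300/3 ≈ -27767.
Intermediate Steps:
O = -7/3 (O = (⅓)*(-7) = -7/3 ≈ -2.3333)
G(L) = (11 + L)/(2*L) (G(L) = (11 + L)/((2*L)) = (11 + L)*(1/(2*L)) = (11 + L)/(2*L))
(-322 + G(2))*(-7 + O)² = (-322 + (½)*(11 + 2)/2)*(-7 - 7/3)² = (-322 + (½)*(½)*13)*(-28/3)² = (-322 + 13/4)*(784/9) = -1275/4*784/9 = -83300/3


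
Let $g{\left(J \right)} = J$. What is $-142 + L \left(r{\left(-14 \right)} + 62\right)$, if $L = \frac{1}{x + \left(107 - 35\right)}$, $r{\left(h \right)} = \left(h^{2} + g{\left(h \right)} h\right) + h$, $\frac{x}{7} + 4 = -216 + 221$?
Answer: $- \frac{10778}{79} \approx -136.43$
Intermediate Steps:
$x = 7$ ($x = -28 + 7 \left(-216 + 221\right) = -28 + 7 \cdot 5 = -28 + 35 = 7$)
$r{\left(h \right)} = h + 2 h^{2}$ ($r{\left(h \right)} = \left(h^{2} + h h\right) + h = \left(h^{2} + h^{2}\right) + h = 2 h^{2} + h = h + 2 h^{2}$)
$L = \frac{1}{79}$ ($L = \frac{1}{7 + \left(107 - 35\right)} = \frac{1}{7 + 72} = \frac{1}{79} \approx 0.012658$)
$-142 + L \left(r{\left(-14 \right)} + 62\right) = -142 + \frac{- 14 \left(1 + 2 \left(-14\right)\right) + 62}{79} = -142 + \frac{- 14 \left(1 - 28\right) + 62}{79} = -142 + \frac{\left(-14\right) \left(-27\right) + 62}{79} = -142 + \frac{378 + 62}{79} = -142 + \frac{1}{79} \cdot 440 = -142 + \frac{440}{79} = - \frac{10778}{79}$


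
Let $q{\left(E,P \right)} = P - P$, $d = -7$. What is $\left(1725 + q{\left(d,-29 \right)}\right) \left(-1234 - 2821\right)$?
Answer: $-6994875$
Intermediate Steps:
$q{\left(E,P \right)} = 0$
$\left(1725 + q{\left(d,-29 \right)}\right) \left(-1234 - 2821\right) = \left(1725 + 0\right) \left(-1234 - 2821\right) = 1725 \left(-4055\right) = -6994875$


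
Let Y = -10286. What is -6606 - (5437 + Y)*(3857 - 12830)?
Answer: -43516683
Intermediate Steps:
-6606 - (5437 + Y)*(3857 - 12830) = -6606 - (5437 - 10286)*(3857 - 12830) = -6606 - (-4849)*(-8973) = -6606 - 1*43510077 = -6606 - 43510077 = -43516683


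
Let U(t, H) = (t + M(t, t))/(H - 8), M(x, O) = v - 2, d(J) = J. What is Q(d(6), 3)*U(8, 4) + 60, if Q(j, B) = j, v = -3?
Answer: 111/2 ≈ 55.500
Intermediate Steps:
M(x, O) = -5 (M(x, O) = -3 - 2 = -5)
U(t, H) = (-5 + t)/(-8 + H) (U(t, H) = (t - 5)/(H - 8) = (-5 + t)/(-8 + H))
Q(d(6), 3)*U(8, 4) + 60 = 6*((-5 + 8)/(-8 + 4)) + 60 = 6*(3/(-4)) + 60 = 6*(-¼*3) + 60 = 6*(-¾) + 60 = -9/2 + 60 = 111/2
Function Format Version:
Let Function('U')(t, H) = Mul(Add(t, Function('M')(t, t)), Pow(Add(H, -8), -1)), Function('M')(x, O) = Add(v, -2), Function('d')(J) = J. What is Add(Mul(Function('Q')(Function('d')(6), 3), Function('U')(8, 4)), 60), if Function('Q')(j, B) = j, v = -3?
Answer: Rational(111, 2) ≈ 55.500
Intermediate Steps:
Function('M')(x, O) = -5 (Function('M')(x, O) = Add(-3, -2) = -5)
Function('U')(t, H) = Mul(Pow(Add(-8, H), -1), Add(-5, t)) (Function('U')(t, H) = Mul(Add(t, -5), Pow(Add(H, -8), -1)) = Mul(Add(-5, t), Pow(Add(-8, H), -1)) = Mul(Pow(Add(-8, H), -1), Add(-5, t)))
Add(Mul(Function('Q')(Function('d')(6), 3), Function('U')(8, 4)), 60) = Add(Mul(6, Mul(Pow(Add(-8, 4), -1), Add(-5, 8))), 60) = Add(Mul(6, Mul(Pow(-4, -1), 3)), 60) = Add(Mul(6, Mul(Rational(-1, 4), 3)), 60) = Add(Mul(6, Rational(-3, 4)), 60) = Add(Rational(-9, 2), 60) = Rational(111, 2)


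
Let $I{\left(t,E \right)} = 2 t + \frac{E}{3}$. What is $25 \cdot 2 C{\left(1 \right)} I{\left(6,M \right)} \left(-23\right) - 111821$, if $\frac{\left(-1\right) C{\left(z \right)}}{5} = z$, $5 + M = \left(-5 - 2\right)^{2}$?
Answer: $\frac{124537}{3} \approx 41512.0$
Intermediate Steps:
$M = 44$ ($M = -5 + \left(-5 - 2\right)^{2} = -5 + \left(-7\right)^{2} = -5 + 49 = 44$)
$I{\left(t,E \right)} = 2 t + \frac{E}{3}$ ($I{\left(t,E \right)} = 2 t + E \frac{1}{3} = 2 t + \frac{E}{3}$)
$C{\left(z \right)} = - 5 z$
$25 \cdot 2 C{\left(1 \right)} I{\left(6,M \right)} \left(-23\right) - 111821 = 25 \cdot 2 \left(\left(-5\right) 1\right) \left(2 \cdot 6 + \frac{1}{3} \cdot 44\right) \left(-23\right) - 111821 = 25 \cdot 2 \left(-5\right) \left(12 + \frac{44}{3}\right) \left(-23\right) - 111821 = 25 \left(\left(-10\right) \frac{80}{3}\right) \left(-23\right) - 111821 = 25 \left(- \frac{800}{3}\right) \left(-23\right) - 111821 = \left(- \frac{20000}{3}\right) \left(-23\right) - 111821 = \frac{460000}{3} - 111821 = \frac{124537}{3}$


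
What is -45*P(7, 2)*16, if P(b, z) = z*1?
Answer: -1440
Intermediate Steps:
P(b, z) = z
-45*P(7, 2)*16 = -45*2*16 = -90*16 = -1440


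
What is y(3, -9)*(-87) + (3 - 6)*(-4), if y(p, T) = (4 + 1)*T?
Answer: 3927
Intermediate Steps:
y(p, T) = 5*T
y(3, -9)*(-87) + (3 - 6)*(-4) = (5*(-9))*(-87) + (3 - 6)*(-4) = -45*(-87) - 3*(-4) = 3915 + 12 = 3927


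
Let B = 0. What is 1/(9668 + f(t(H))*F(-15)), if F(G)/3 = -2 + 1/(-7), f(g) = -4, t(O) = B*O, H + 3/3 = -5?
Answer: 7/67856 ≈ 0.00010316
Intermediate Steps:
H = -6 (H = -1 - 5 = -6)
t(O) = 0 (t(O) = 0*O = 0)
F(G) = -45/7 (F(G) = 3*(-2 + 1/(-7)) = 3*(-2 - ⅐) = 3*(-15/7) = -45/7)
1/(9668 + f(t(H))*F(-15)) = 1/(9668 - 4*(-45/7)) = 1/(9668 + 180/7) = 1/(67856/7) = 7/67856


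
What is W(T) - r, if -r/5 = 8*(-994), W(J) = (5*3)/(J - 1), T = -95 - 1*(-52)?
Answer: -1749455/44 ≈ -39760.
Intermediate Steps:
T = -43 (T = -95 + 52 = -43)
W(J) = 15/(-1 + J)
r = 39760 (r = -40*(-994) = -5*(-7952) = 39760)
W(T) - r = 15/(-1 - 43) - 1*39760 = 15/(-44) - 39760 = 15*(-1/44) - 39760 = -15/44 - 39760 = -1749455/44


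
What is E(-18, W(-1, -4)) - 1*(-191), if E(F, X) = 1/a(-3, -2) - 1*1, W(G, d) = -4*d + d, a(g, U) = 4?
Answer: 761/4 ≈ 190.25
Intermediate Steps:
W(G, d) = -3*d
E(F, X) = -3/4 (E(F, X) = 1/4 - 1*1 = 1/4 - 1 = -3/4)
E(-18, W(-1, -4)) - 1*(-191) = -3/4 - 1*(-191) = -3/4 + 191 = 761/4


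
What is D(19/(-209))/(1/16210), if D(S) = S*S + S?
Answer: -162100/121 ≈ -1339.7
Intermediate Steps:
D(S) = S + S**2 (D(S) = S**2 + S = S + S**2)
D(19/(-209))/(1/16210) = ((19/(-209))*(1 + 19/(-209)))/(1/16210) = ((19*(-1/209))*(1 + 19*(-1/209)))/(1/16210) = -(1 - 1/11)/11*16210 = -1/11*10/11*16210 = -10/121*16210 = -162100/121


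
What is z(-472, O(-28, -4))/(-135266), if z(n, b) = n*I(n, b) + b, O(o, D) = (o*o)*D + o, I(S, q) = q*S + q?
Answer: 351699166/67633 ≈ 5200.1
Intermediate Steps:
I(S, q) = q + S*q (I(S, q) = S*q + q = q + S*q)
O(o, D) = o + D*o² (O(o, D) = o²*D + o = D*o² + o = o + D*o²)
z(n, b) = b + b*n*(1 + n) (z(n, b) = n*(b*(1 + n)) + b = b*n*(1 + n) + b = b + b*n*(1 + n))
z(-472, O(-28, -4))/(-135266) = ((-28*(1 - 4*(-28)))*(1 - 472*(1 - 472)))/(-135266) = ((-28*(1 + 112))*(1 - 472*(-471)))*(-1/135266) = ((-28*113)*(1 + 222312))*(-1/135266) = -3164*222313*(-1/135266) = -703398332*(-1/135266) = 351699166/67633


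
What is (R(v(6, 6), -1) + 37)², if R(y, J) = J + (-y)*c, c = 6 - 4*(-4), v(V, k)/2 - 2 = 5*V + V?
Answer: 2676496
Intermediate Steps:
v(V, k) = 4 + 12*V (v(V, k) = 4 + 2*(5*V + V) = 4 + 2*(6*V) = 4 + 12*V)
c = 22 (c = 6 + 16 = 22)
R(y, J) = J - 22*y (R(y, J) = J - y*22 = J - 22*y)
(R(v(6, 6), -1) + 37)² = ((-1 - 22*(4 + 12*6)) + 37)² = ((-1 - 22*(4 + 72)) + 37)² = ((-1 - 22*76) + 37)² = ((-1 - 1672) + 37)² = (-1673 + 37)² = (-1636)² = 2676496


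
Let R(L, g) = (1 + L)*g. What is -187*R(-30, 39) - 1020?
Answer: 210477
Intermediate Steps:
R(L, g) = g*(1 + L)
-187*R(-30, 39) - 1020 = -7293*(1 - 30) - 1020 = -7293*(-29) - 1020 = -187*(-1131) - 1020 = 211497 - 1020 = 210477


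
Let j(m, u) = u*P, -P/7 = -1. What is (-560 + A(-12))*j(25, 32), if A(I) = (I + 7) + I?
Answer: -129248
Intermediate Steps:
P = 7 (P = -7*(-1) = 7)
j(m, u) = 7*u (j(m, u) = u*7 = 7*u)
A(I) = 7 + 2*I (A(I) = (7 + I) + I = 7 + 2*I)
(-560 + A(-12))*j(25, 32) = (-560 + (7 + 2*(-12)))*(7*32) = (-560 + (7 - 24))*224 = (-560 - 17)*224 = -577*224 = -129248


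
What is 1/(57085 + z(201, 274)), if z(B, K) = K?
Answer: 1/57359 ≈ 1.7434e-5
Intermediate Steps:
1/(57085 + z(201, 274)) = 1/(57085 + 274) = 1/57359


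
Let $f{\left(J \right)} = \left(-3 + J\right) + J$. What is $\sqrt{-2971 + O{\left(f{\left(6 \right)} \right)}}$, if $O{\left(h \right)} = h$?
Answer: $i \sqrt{2962} \approx 54.424 i$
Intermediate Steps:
$f{\left(J \right)} = -3 + 2 J$
$\sqrt{-2971 + O{\left(f{\left(6 \right)} \right)}} = \sqrt{-2971 + \left(-3 + 2 \cdot 6\right)} = \sqrt{-2971 + \left(-3 + 12\right)} = \sqrt{-2971 + 9} = \sqrt{-2962} = i \sqrt{2962}$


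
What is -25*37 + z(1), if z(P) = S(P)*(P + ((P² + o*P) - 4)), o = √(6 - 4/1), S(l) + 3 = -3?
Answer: -913 - 6*√2 ≈ -921.49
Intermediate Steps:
S(l) = -6 (S(l) = -3 - 3 = -6)
o = √2 (o = √(6 - 4*1) = √(6 - 4) = √2 ≈ 1.4142)
z(P) = 24 - 6*P - 6*P² - 6*P*√2 (z(P) = -6*(P + ((P² + √2*P) - 4)) = -6*(P + ((P² + P*√2) - 4)) = -6*(P + (-4 + P² + P*√2)) = -6*(-4 + P + P² + P*√2) = 24 - 6*P - 6*P² - 6*P*√2)
-25*37 + z(1) = -25*37 + (24 - 6*1 - 6*1² - 6*1*√2) = -925 + (24 - 6 - 6*1 - 6*√2) = -925 + (24 - 6 - 6 - 6*√2) = -925 + (12 - 6*√2) = -913 - 6*√2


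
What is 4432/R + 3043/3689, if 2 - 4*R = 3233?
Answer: -3268627/701127 ≈ -4.6620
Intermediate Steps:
R = -3231/4 (R = ½ - ¼*3233 = ½ - 3233/4 = -3231/4 ≈ -807.75)
4432/R + 3043/3689 = 4432/(-3231/4) + 3043/3689 = 4432*(-4/3231) + 3043*(1/3689) = -17728/3231 + 179/217 = -3268627/701127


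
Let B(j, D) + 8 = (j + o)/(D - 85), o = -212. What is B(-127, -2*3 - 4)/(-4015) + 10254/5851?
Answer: 3913595221/2231717675 ≈ 1.7536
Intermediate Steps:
B(j, D) = -8 + (-212 + j)/(-85 + D) (B(j, D) = -8 + (j - 212)/(D - 85) = -8 + (-212 + j)/(-85 + D))
B(-127, -2*3 - 4)/(-4015) + 10254/5851 = ((468 - 127 - 8*(-2*3 - 4))/(-85 + (-2*3 - 4)))/(-4015) + 10254/5851 = ((468 - 127 - 8*(-6 - 4))/(-85 + (-6 - 4)))*(-1/4015) + 10254*(1/5851) = ((468 - 127 - 8*(-10))/(-85 - 10))*(-1/4015) + 10254/5851 = ((468 - 127 + 80)/(-95))*(-1/4015) + 10254/5851 = -1/95*421*(-1/4015) + 10254/5851 = -421/95*(-1/4015) + 10254/5851 = 421/381425 + 10254/5851 = 3913595221/2231717675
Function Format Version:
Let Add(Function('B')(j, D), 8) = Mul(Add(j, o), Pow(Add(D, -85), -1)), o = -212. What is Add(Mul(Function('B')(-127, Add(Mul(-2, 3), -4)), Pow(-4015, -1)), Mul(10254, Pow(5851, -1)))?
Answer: Rational(3913595221, 2231717675) ≈ 1.7536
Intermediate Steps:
Function('B')(j, D) = Add(-8, Mul(Pow(Add(-85, D), -1), Add(-212, j))) (Function('B')(j, D) = Add(-8, Mul(Add(j, -212), Pow(Add(D, -85), -1))) = Add(-8, Mul(Add(-212, j), Pow(Add(-85, D), -1))) = Add(-8, Mul(Pow(Add(-85, D), -1), Add(-212, j))))
Add(Mul(Function('B')(-127, Add(Mul(-2, 3), -4)), Pow(-4015, -1)), Mul(10254, Pow(5851, -1))) = Add(Mul(Mul(Pow(Add(-85, Add(Mul(-2, 3), -4)), -1), Add(468, -127, Mul(-8, Add(Mul(-2, 3), -4)))), Pow(-4015, -1)), Mul(10254, Pow(5851, -1))) = Add(Mul(Mul(Pow(Add(-85, Add(-6, -4)), -1), Add(468, -127, Mul(-8, Add(-6, -4)))), Rational(-1, 4015)), Mul(10254, Rational(1, 5851))) = Add(Mul(Mul(Pow(Add(-85, -10), -1), Add(468, -127, Mul(-8, -10))), Rational(-1, 4015)), Rational(10254, 5851)) = Add(Mul(Mul(Pow(-95, -1), Add(468, -127, 80)), Rational(-1, 4015)), Rational(10254, 5851)) = Add(Mul(Mul(Rational(-1, 95), 421), Rational(-1, 4015)), Rational(10254, 5851)) = Add(Mul(Rational(-421, 95), Rational(-1, 4015)), Rational(10254, 5851)) = Add(Rational(421, 381425), Rational(10254, 5851)) = Rational(3913595221, 2231717675)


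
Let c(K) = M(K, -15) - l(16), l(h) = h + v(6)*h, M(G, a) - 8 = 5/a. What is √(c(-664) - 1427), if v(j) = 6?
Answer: I*√13782/3 ≈ 39.132*I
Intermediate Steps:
M(G, a) = 8 + 5/a
l(h) = 7*h (l(h) = h + 6*h = 7*h)
c(K) = -313/3 (c(K) = (8 + 5/(-15)) - 7*16 = (8 + 5*(-1/15)) - 1*112 = (8 - ⅓) - 112 = 23/3 - 112 = -313/3)
√(c(-664) - 1427) = √(-313/3 - 1427) = √(-4594/3) = I*√13782/3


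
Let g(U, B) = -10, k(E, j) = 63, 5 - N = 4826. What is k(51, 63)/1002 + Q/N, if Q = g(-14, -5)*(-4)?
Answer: 87881/1610214 ≈ 0.054577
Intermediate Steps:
N = -4821 (N = 5 - 1*4826 = 5 - 4826 = -4821)
Q = 40 (Q = -10*(-4) = 40)
k(51, 63)/1002 + Q/N = 63/1002 + 40/(-4821) = 63*(1/1002) + 40*(-1/4821) = 21/334 - 40/4821 = 87881/1610214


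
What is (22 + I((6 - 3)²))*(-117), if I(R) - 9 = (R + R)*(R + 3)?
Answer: -28899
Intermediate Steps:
I(R) = 9 + 2*R*(3 + R) (I(R) = 9 + (R + R)*(R + 3) = 9 + (2*R)*(3 + R) = 9 + 2*R*(3 + R))
(22 + I((6 - 3)²))*(-117) = (22 + (9 + 2*((6 - 3)²)² + 6*(6 - 3)²))*(-117) = (22 + (9 + 2*(3²)² + 6*3²))*(-117) = (22 + (9 + 2*9² + 6*9))*(-117) = (22 + (9 + 2*81 + 54))*(-117) = (22 + (9 + 162 + 54))*(-117) = (22 + 225)*(-117) = 247*(-117) = -28899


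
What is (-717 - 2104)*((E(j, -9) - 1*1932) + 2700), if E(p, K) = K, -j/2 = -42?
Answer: -2141139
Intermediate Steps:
j = 84 (j = -2*(-42) = 84)
(-717 - 2104)*((E(j, -9) - 1*1932) + 2700) = (-717 - 2104)*((-9 - 1*1932) + 2700) = -2821*((-9 - 1932) + 2700) = -2821*(-1941 + 2700) = -2821*759 = -2141139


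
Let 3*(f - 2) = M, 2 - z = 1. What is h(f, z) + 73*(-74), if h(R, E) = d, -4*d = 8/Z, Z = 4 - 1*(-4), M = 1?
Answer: -21609/4 ≈ -5402.3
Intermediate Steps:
Z = 8 (Z = 4 + 4 = 8)
z = 1 (z = 2 - 1*1 = 2 - 1 = 1)
f = 7/3 (f = 2 + (1/3)*1 = 2 + 1/3 = 7/3 ≈ 2.3333)
d = -1/4 (d = -2/8 = -1/4*1 = -1/4 ≈ -0.25000)
h(R, E) = -1/4
h(f, z) + 73*(-74) = -1/4 + 73*(-74) = -1/4 - 5402 = -21609/4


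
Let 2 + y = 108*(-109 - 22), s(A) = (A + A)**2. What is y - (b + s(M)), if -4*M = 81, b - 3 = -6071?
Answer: -38889/4 ≈ -9722.3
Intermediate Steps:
b = -6068 (b = 3 - 6071 = -6068)
M = -81/4 (M = -1/4*81 = -81/4 ≈ -20.250)
s(A) = 4*A**2 (s(A) = (2*A)**2 = 4*A**2)
y = -14150 (y = -2 + 108*(-109 - 22) = -2 + 108*(-131) = -2 - 14148 = -14150)
y - (b + s(M)) = -14150 - (-6068 + 4*(-81/4)**2) = -14150 - (-6068 + 4*(6561/16)) = -14150 - (-6068 + 6561/4) = -14150 - 1*(-17711/4) = -14150 + 17711/4 = -38889/4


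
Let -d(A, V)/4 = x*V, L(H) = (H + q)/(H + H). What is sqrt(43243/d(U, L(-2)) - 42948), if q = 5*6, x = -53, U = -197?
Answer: 5*I*sqrt(946466633)/742 ≈ 207.31*I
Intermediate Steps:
q = 30
L(H) = (30 + H)/(2*H) (L(H) = (H + 30)/(H + H) = (30 + H)/((2*H)) = (30 + H)*(1/(2*H)) = (30 + H)/(2*H))
d(A, V) = 212*V (d(A, V) = -(-212)*V = 212*V)
sqrt(43243/d(U, L(-2)) - 42948) = sqrt(43243/((212*((1/2)*(30 - 2)/(-2)))) - 42948) = sqrt(43243/((212*((1/2)*(-1/2)*28))) - 42948) = sqrt(43243/((212*(-7))) - 42948) = sqrt(43243/(-1484) - 42948) = sqrt(43243*(-1/1484) - 42948) = sqrt(-43243/1484 - 42948) = sqrt(-63778075/1484) = 5*I*sqrt(946466633)/742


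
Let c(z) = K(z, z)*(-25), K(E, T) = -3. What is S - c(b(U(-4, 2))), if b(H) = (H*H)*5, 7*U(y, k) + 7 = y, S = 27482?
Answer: 27407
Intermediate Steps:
U(y, k) = -1 + y/7
b(H) = 5*H² (b(H) = H²*5 = 5*H²)
c(z) = 75 (c(z) = -3*(-25) = 75)
S - c(b(U(-4, 2))) = 27482 - 1*75 = 27482 - 75 = 27407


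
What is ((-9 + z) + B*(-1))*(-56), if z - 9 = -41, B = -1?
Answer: 2240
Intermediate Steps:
z = -32 (z = 9 - 41 = -32)
((-9 + z) + B*(-1))*(-56) = ((-9 - 32) - 1*(-1))*(-56) = (-41 + 1)*(-56) = -40*(-56) = 2240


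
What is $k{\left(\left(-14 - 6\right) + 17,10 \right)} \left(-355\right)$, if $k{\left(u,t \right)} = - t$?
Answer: $3550$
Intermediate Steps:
$k{\left(\left(-14 - 6\right) + 17,10 \right)} \left(-355\right) = \left(-1\right) 10 \left(-355\right) = \left(-10\right) \left(-355\right) = 3550$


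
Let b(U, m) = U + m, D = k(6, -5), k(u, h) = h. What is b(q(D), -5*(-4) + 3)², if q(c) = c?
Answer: 324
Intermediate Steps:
D = -5
b(q(D), -5*(-4) + 3)² = (-5 + (-5*(-4) + 3))² = (-5 + (20 + 3))² = (-5 + 23)² = 18² = 324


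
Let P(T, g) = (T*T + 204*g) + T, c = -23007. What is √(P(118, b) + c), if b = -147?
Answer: I*√38953 ≈ 197.37*I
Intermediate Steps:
P(T, g) = T + T² + 204*g (P(T, g) = (T² + 204*g) + T = T + T² + 204*g)
√(P(118, b) + c) = √((118 + 118² + 204*(-147)) - 23007) = √((118 + 13924 - 29988) - 23007) = √(-15946 - 23007) = √(-38953) = I*√38953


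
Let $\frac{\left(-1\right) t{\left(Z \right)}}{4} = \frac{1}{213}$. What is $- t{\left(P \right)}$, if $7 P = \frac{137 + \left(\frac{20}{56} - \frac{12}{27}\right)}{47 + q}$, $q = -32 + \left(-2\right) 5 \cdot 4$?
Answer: $\frac{4}{213} \approx 0.018779$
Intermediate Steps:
$q = -72$ ($q = -32 - 40 = -72$)
$P = - \frac{17251}{22050}$ ($P = \frac{\left(137 + \left(\frac{20}{56} - \frac{12}{27}\right)\right) \frac{1}{47 - 72}}{7} = \frac{\left(137 + \left(20 \cdot \frac{1}{56} - \frac{4}{9}\right)\right) \frac{1}{-25}}{7} = \frac{\left(137 + \left(\frac{5}{14} - \frac{4}{9}\right)\right) \left(- \frac{1}{25}\right)}{7} = \frac{\left(137 - \frac{11}{126}\right) \left(- \frac{1}{25}\right)}{7} = \frac{\frac{17251}{126} \left(- \frac{1}{25}\right)}{7} = \frac{1}{7} \left(- \frac{17251}{3150}\right) = - \frac{17251}{22050} \approx -0.78236$)
$t{\left(Z \right)} = - \frac{4}{213}$
$- t{\left(P \right)} = \left(-1\right) \left(- \frac{4}{213}\right) = \frac{4}{213}$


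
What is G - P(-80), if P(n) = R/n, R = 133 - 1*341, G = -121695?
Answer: -608488/5 ≈ -1.2170e+5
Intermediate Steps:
R = -208 (R = 133 - 341 = -208)
P(n) = -208/n
G - P(-80) = -121695 - (-208)/(-80) = -121695 - (-208)*(-1)/80 = -121695 - 1*13/5 = -121695 - 13/5 = -608488/5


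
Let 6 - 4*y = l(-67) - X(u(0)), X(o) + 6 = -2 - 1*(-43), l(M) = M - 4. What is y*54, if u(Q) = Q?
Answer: 1512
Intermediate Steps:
l(M) = -4 + M
X(o) = 35 (X(o) = -6 + (-2 - 1*(-43)) = -6 + (-2 + 43) = -6 + 41 = 35)
y = 28 (y = 3/2 - ((-4 - 67) - 1*35)/4 = 3/2 - (-71 - 35)/4 = 3/2 - 1/4*(-106) = 3/2 + 53/2 = 28)
y*54 = 28*54 = 1512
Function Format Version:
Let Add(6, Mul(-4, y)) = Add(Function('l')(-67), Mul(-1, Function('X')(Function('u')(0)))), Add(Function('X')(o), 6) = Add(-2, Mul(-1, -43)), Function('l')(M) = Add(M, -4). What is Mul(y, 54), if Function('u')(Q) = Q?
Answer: 1512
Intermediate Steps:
Function('l')(M) = Add(-4, M)
Function('X')(o) = 35 (Function('X')(o) = Add(-6, Add(-2, Mul(-1, -43))) = Add(-6, Add(-2, 43)) = Add(-6, 41) = 35)
y = 28 (y = Add(Rational(3, 2), Mul(Rational(-1, 4), Add(Add(-4, -67), Mul(-1, 35)))) = Add(Rational(3, 2), Mul(Rational(-1, 4), Add(-71, -35))) = Add(Rational(3, 2), Mul(Rational(-1, 4), -106)) = Add(Rational(3, 2), Rational(53, 2)) = 28)
Mul(y, 54) = Mul(28, 54) = 1512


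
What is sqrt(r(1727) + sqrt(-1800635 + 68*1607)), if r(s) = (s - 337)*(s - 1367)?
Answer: sqrt(500400 + I*sqrt(1691359)) ≈ 707.39 + 0.919*I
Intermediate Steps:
r(s) = (-1367 + s)*(-337 + s) (r(s) = (-337 + s)*(-1367 + s) = (-1367 + s)*(-337 + s))
sqrt(r(1727) + sqrt(-1800635 + 68*1607)) = sqrt((460679 + 1727**2 - 1704*1727) + sqrt(-1800635 + 68*1607)) = sqrt((460679 + 2982529 - 2942808) + sqrt(-1800635 + 109276)) = sqrt(500400 + sqrt(-1691359)) = sqrt(500400 + I*sqrt(1691359))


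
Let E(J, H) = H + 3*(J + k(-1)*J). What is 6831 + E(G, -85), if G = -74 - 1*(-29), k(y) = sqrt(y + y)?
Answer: 6611 - 135*I*sqrt(2) ≈ 6611.0 - 190.92*I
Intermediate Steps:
k(y) = sqrt(2)*sqrt(y) (k(y) = sqrt(2*y) = sqrt(2)*sqrt(y))
G = -45 (G = -74 + 29 = -45)
E(J, H) = H + 3*J + 3*I*J*sqrt(2) (E(J, H) = H + 3*(J + (sqrt(2)*sqrt(-1))*J) = H + 3*(J + (sqrt(2)*I)*J) = H + 3*(J + (I*sqrt(2))*J) = H + 3*(J + I*J*sqrt(2)) = H + (3*J + 3*I*J*sqrt(2)) = H + 3*J + 3*I*J*sqrt(2))
6831 + E(G, -85) = 6831 + (-85 + 3*(-45) + 3*I*(-45)*sqrt(2)) = 6831 + (-85 - 135 - 135*I*sqrt(2)) = 6831 + (-220 - 135*I*sqrt(2)) = 6611 - 135*I*sqrt(2)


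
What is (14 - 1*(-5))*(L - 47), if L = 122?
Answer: 1425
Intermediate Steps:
(14 - 1*(-5))*(L - 47) = (14 - 1*(-5))*(122 - 47) = (14 + 5)*75 = 19*75 = 1425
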